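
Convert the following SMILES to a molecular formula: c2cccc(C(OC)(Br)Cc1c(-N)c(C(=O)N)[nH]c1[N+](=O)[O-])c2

Heavy atoms from the SMILES: 1 Br, 14 C, 4 N, 4 O.
Implicit hydrogens by atom environment:
  5 × C (aromatic): 1 H each → 5
  5 × C (aromatic): no H
  3 × O: no H
  2 × C: no H
  2 × N: 2 H each → 4
  1 × Br: no H
  1 × C: 3 H
  1 × C: 2 H
  1 × N (aromatic): 1 H
  1 × N (charge +1): no H
  1 × O (charge -1): no H
  Total hydrogens = 15.
Molecular formula: C14H15BrN4O4

C14H15BrN4O4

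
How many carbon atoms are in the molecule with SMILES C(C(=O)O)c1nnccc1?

The symbol for carbon appears 6 times in the SMILES. Lowercase c denotes aromatic carbon and counts toward C.

6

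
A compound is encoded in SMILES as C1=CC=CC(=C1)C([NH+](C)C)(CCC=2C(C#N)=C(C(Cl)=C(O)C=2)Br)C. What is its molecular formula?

C19H21BrClN2O+

Heavy atoms from the SMILES: 1 Br, 19 C, 1 Cl, 2 N, 1 O.
Implicit hydrogens by atom environment:
  6 × C (aromatic): 1 H each → 6
  6 × C (aromatic): no H
  3 × C: 3 H each → 9
  2 × C: 2 H each → 4
  2 × C: no H
  1 × Br: no H
  1 × Cl: no H
  1 × N (charge +1): 1 H
  1 × N: no H
  1 × O: 1 H
  Total hydrogens = 21.
Net charge +1.
Molecular formula: C19H21BrClN2O+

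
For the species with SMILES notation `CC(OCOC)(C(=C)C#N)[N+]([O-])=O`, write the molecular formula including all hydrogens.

Heavy atoms from the SMILES: 7 C, 2 N, 4 O.
Implicit hydrogens by atom environment:
  3 × C: no H
  3 × O: no H
  2 × C: 3 H each → 6
  2 × C: 2 H each → 4
  1 × N (charge +1): no H
  1 × N: no H
  1 × O (charge -1): no H
  Total hydrogens = 10.
Molecular formula: C7H10N2O4

C7H10N2O4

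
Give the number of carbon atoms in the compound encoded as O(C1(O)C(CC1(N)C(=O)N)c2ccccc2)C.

12

The symbol for carbon appears 12 times in the SMILES. Lowercase c denotes aromatic carbon and counts toward C.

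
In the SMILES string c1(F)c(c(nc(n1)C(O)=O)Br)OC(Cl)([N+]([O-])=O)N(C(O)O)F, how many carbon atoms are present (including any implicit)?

7

The symbol for carbon appears 7 times in the SMILES. Lowercase c denotes aromatic carbon and counts toward C.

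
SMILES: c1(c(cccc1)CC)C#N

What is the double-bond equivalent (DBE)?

6

Molecular formula from the SMILES: C9H9N.
DoU = (2C + 2 + N − H − X)/2 = (2·9 + 2 + 1 − 9 − 0)/2 = 12/2 = 6.
(Structurally: 1 ring(s) + 5 π bond(s) = 6.)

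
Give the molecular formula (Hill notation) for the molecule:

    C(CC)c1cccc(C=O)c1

C10H12O

Heavy atoms from the SMILES: 10 C, 1 O.
Implicit hydrogens by atom environment:
  4 × C (aromatic): 1 H each → 4
  2 × C: 2 H each → 4
  2 × C (aromatic): no H
  1 × C: 3 H
  1 × C: 1 H
  1 × O: no H
  Total hydrogens = 12.
Molecular formula: C10H12O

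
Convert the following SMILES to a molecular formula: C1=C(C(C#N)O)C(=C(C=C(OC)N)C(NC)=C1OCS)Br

Heavy atoms from the SMILES: 1 Br, 13 C, 3 N, 3 O, 1 S.
Implicit hydrogens by atom environment:
  5 × C (aromatic): no H
  2 × C: 3 H each → 6
  2 × C: 1 H each → 2
  2 × C: no H
  2 × O: no H
  1 × Br: no H
  1 × C: 2 H
  1 × C (aromatic): 1 H
  1 × N: 2 H
  1 × N: 1 H
  1 × N: no H
  1 × O: 1 H
  1 × S: 1 H
  Total hydrogens = 16.
Molecular formula: C13H16BrN3O3S

C13H16BrN3O3S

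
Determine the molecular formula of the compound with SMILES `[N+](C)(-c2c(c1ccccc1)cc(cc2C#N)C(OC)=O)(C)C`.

Heavy atoms from the SMILES: 18 C, 2 N, 2 O.
Implicit hydrogens by atom environment:
  7 × C (aromatic): 1 H each → 7
  5 × C (aromatic): no H
  4 × C: 3 H each → 12
  2 × C: no H
  2 × O: no H
  1 × N: no H
  1 × N (charge +1): no H
  Total hydrogens = 19.
Net charge +1.
Molecular formula: C18H19N2O2+

C18H19N2O2+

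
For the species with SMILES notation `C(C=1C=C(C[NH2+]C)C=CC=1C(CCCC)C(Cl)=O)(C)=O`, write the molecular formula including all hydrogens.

Heavy atoms from the SMILES: 16 C, 1 Cl, 1 N, 2 O.
Implicit hydrogens by atom environment:
  4 × C: 2 H each → 8
  3 × C: 3 H each → 9
  3 × C (aromatic): 1 H each → 3
  3 × C (aromatic): no H
  2 × C: no H
  2 × O: no H
  1 × C: 1 H
  1 × Cl: no H
  1 × N (charge +1): 2 H
  Total hydrogens = 23.
Net charge +1.
Molecular formula: C16H23ClNO2+

C16H23ClNO2+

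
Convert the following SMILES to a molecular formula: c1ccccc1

C6H6

Heavy atoms from the SMILES: 6 C.
Implicit hydrogens by atom environment:
  6 × C (aromatic): 1 H each → 6
  Total hydrogens = 6.
Molecular formula: C6H6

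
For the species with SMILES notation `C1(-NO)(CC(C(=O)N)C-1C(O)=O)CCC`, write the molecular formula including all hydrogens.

Heavy atoms from the SMILES: 9 C, 2 N, 4 O.
Implicit hydrogens by atom environment:
  3 × C: 2 H each → 6
  3 × C: no H
  2 × C: 1 H each → 2
  2 × O: 1 H each → 2
  2 × O: no H
  1 × C: 3 H
  1 × N: 2 H
  1 × N: 1 H
  Total hydrogens = 16.
Molecular formula: C9H16N2O4

C9H16N2O4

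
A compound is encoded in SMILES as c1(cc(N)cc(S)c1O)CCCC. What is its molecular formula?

Heavy atoms from the SMILES: 10 C, 1 N, 1 O, 1 S.
Implicit hydrogens by atom environment:
  4 × C (aromatic): no H
  3 × C: 2 H each → 6
  2 × C (aromatic): 1 H each → 2
  1 × C: 3 H
  1 × N: 2 H
  1 × O: 1 H
  1 × S: 1 H
  Total hydrogens = 15.
Molecular formula: C10H15NOS

C10H15NOS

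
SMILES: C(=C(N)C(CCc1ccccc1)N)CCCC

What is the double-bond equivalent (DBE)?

5

Molecular formula from the SMILES: C15H24N2.
DoU = (2C + 2 + N − H − X)/2 = (2·15 + 2 + 2 − 24 − 0)/2 = 10/2 = 5.
(Structurally: 1 ring(s) + 4 π bond(s) = 5.)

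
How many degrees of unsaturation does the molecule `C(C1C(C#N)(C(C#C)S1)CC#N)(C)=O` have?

8

Molecular formula from the SMILES: C10H8N2OS.
DoU = (2C + 2 + N − H − X)/2 = (2·10 + 2 + 2 − 8 − 0)/2 = 16/2 = 8.
(Structurally: 1 ring(s) + 7 π bond(s) = 8.)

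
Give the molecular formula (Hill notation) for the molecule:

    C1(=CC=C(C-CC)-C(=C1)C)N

Heavy atoms from the SMILES: 10 C, 1 N.
Implicit hydrogens by atom environment:
  3 × C (aromatic): 1 H each → 3
  3 × C (aromatic): no H
  2 × C: 3 H each → 6
  2 × C: 2 H each → 4
  1 × N: 2 H
  Total hydrogens = 15.
Molecular formula: C10H15N

C10H15N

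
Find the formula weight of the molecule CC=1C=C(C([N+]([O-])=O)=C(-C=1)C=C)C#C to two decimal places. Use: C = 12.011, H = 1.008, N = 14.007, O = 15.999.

Molecular formula: C11H9NO2.
M = 11×12.011 + 9×1.008 + 1×14.007 + 2×15.999 = 187.20 g/mol.

187.20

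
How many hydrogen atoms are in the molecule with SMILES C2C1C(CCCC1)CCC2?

Hydrogens are implicit in SMILES; fill each atom to its normal valence:
  8 × C: 2 H each → 16
  2 × C: 1 H each → 2
  Total hydrogens = 18.

18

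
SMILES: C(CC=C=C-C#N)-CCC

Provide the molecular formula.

C9H13N

Heavy atoms from the SMILES: 9 C, 1 N.
Implicit hydrogens by atom environment:
  4 × C: 2 H each → 8
  2 × C: 1 H each → 2
  2 × C: no H
  1 × C: 3 H
  1 × N: no H
  Total hydrogens = 13.
Molecular formula: C9H13N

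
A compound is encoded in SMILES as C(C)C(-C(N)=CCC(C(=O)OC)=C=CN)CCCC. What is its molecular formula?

C15H26N2O2

Heavy atoms from the SMILES: 15 C, 2 N, 2 O.
Implicit hydrogens by atom environment:
  5 × C: 2 H each → 10
  4 × C: no H
  3 × C: 3 H each → 9
  3 × C: 1 H each → 3
  2 × N: 2 H each → 4
  2 × O: no H
  Total hydrogens = 26.
Molecular formula: C15H26N2O2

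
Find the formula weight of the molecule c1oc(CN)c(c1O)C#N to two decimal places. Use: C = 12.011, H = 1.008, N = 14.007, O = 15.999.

138.13

Molecular formula: C6H6N2O2.
M = 6×12.011 + 6×1.008 + 2×14.007 + 2×15.999 = 138.13 g/mol.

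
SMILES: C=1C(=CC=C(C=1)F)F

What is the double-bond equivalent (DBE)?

Molecular formula from the SMILES: C6H4F2.
DoU = (2C + 2 + N − H − X)/2 = (2·6 + 2 + 0 − 4 − 2)/2 = 8/2 = 4.
(Structurally: 1 ring(s) + 3 π bond(s) = 4.)

4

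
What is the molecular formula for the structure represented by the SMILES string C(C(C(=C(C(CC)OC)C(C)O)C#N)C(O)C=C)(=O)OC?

Heavy atoms from the SMILES: 15 C, 1 N, 5 O.
Implicit hydrogens by atom environment:
  5 × C: 1 H each → 5
  4 × C: 3 H each → 12
  4 × C: no H
  3 × O: no H
  2 × C: 2 H each → 4
  2 × O: 1 H each → 2
  1 × N: no H
  Total hydrogens = 23.
Molecular formula: C15H23NO5

C15H23NO5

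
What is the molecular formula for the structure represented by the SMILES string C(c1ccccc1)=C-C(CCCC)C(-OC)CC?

Heavy atoms from the SMILES: 17 C, 1 O.
Implicit hydrogens by atom environment:
  5 × C (aromatic): 1 H each → 5
  4 × C: 2 H each → 8
  4 × C: 1 H each → 4
  3 × C: 3 H each → 9
  1 × C (aromatic): no H
  1 × O: no H
  Total hydrogens = 26.
Molecular formula: C17H26O

C17H26O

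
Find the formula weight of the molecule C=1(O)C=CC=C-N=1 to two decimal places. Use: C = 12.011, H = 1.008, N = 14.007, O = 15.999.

95.10

Molecular formula: C5H5NO.
M = 5×12.011 + 5×1.008 + 1×14.007 + 1×15.999 = 95.10 g/mol.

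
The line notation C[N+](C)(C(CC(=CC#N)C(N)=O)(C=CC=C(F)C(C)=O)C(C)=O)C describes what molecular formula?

C17H23FN3O3+

Heavy atoms from the SMILES: 17 C, 1 F, 3 N, 3 O.
Implicit hydrogens by atom environment:
  7 × C: no H
  5 × C: 3 H each → 15
  4 × C: 1 H each → 4
  3 × O: no H
  1 × C: 2 H
  1 × F: no H
  1 × N: 2 H
  1 × N: no H
  1 × N (charge +1): no H
  Total hydrogens = 23.
Net charge +1.
Molecular formula: C17H23FN3O3+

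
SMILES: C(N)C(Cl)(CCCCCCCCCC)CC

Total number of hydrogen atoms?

30

Hydrogens are implicit in SMILES; fill each atom to its normal valence:
  11 × C: 2 H each → 22
  2 × C: 3 H each → 6
  1 × C: no H
  1 × Cl: no H
  1 × N: 2 H
  Total hydrogens = 30.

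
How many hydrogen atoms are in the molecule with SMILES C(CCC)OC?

12

Hydrogens are implicit in SMILES; fill each atom to its normal valence:
  3 × C: 2 H each → 6
  2 × C: 3 H each → 6
  1 × O: no H
  Total hydrogens = 12.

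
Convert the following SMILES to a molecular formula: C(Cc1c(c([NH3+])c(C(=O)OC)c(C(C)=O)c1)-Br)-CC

Heavy atoms from the SMILES: 1 Br, 14 C, 1 N, 3 O.
Implicit hydrogens by atom environment:
  5 × C (aromatic): no H
  3 × C: 3 H each → 9
  3 × C: 2 H each → 6
  3 × O: no H
  2 × C: no H
  1 × Br: no H
  1 × C (aromatic): 1 H
  1 × N (charge +1): 3 H
  Total hydrogens = 19.
Net charge +1.
Molecular formula: C14H19BrNO3+

C14H19BrNO3+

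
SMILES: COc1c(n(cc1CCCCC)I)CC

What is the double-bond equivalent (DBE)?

3

Molecular formula from the SMILES: C12H20INO.
DoU = (2C + 2 + N − H − X)/2 = (2·12 + 2 + 1 − 20 − 1)/2 = 6/2 = 3.
(Structurally: 1 ring(s) + 2 π bond(s) = 3.)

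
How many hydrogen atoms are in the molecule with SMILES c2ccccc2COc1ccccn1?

11

Hydrogens are implicit in SMILES; fill each atom to its normal valence:
  9 × C (aromatic): 1 H each → 9
  2 × C (aromatic): no H
  1 × C: 2 H
  1 × N (aromatic): no H
  1 × O: no H
  Total hydrogens = 11.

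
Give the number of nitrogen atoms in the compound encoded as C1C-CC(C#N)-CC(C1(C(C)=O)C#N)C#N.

3

The symbol for nitrogen appears 3 times in the SMILES.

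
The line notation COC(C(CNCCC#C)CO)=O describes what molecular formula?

C9H15NO3

Heavy atoms from the SMILES: 9 C, 1 N, 3 O.
Implicit hydrogens by atom environment:
  4 × C: 2 H each → 8
  2 × C: 1 H each → 2
  2 × C: no H
  2 × O: no H
  1 × C: 3 H
  1 × N: 1 H
  1 × O: 1 H
  Total hydrogens = 15.
Molecular formula: C9H15NO3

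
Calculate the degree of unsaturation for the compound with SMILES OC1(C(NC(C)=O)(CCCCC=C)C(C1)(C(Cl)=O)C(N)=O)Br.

5

Molecular formula from the SMILES: C14H20BrClN2O4.
DoU = (2C + 2 + N − H − X)/2 = (2·14 + 2 + 2 − 20 − 2)/2 = 10/2 = 5.
(Structurally: 1 ring(s) + 4 π bond(s) = 5.)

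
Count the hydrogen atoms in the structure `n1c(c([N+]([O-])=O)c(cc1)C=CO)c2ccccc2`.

Hydrogens are implicit in SMILES; fill each atom to its normal valence:
  7 × C (aromatic): 1 H each → 7
  4 × C (aromatic): no H
  2 × C: 1 H each → 2
  1 × N (aromatic): no H
  1 × N (charge +1): no H
  1 × O: 1 H
  1 × O: no H
  1 × O (charge -1): no H
  Total hydrogens = 10.

10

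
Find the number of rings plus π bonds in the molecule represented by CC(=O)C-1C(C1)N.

2

Molecular formula from the SMILES: C5H9NO.
DoU = (2C + 2 + N − H − X)/2 = (2·5 + 2 + 1 − 9 − 0)/2 = 4/2 = 2.
(Structurally: 1 ring(s) + 1 π bond(s) = 2.)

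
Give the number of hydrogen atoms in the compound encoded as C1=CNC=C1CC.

9

Hydrogens are implicit in SMILES; fill each atom to its normal valence:
  3 × C (aromatic): 1 H each → 3
  1 × C: 3 H
  1 × C: 2 H
  1 × C (aromatic): no H
  1 × N (aromatic): 1 H
  Total hydrogens = 9.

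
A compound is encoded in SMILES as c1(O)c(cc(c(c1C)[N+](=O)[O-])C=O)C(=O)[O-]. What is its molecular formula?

Heavy atoms from the SMILES: 9 C, 1 N, 6 O.
Implicit hydrogens by atom environment:
  5 × C (aromatic): no H
  3 × O: no H
  2 × O (charge -1): no H
  1 × C: 3 H
  1 × C (aromatic): 1 H
  1 × C: 1 H
  1 × C: no H
  1 × N (charge +1): no H
  1 × O: 1 H
  Total hydrogens = 6.
Net charge -1.
Molecular formula: C9H6NO6-

C9H6NO6-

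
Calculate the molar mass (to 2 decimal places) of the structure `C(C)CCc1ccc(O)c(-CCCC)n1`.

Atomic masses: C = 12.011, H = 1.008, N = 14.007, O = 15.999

Molecular formula: C13H21NO.
M = 13×12.011 + 21×1.008 + 1×14.007 + 1×15.999 = 207.32 g/mol.

207.32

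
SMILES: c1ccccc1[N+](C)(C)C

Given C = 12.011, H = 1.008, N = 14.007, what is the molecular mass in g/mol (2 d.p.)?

Molecular formula: C9H14N+.
M = 9×12.011 + 14×1.008 + 1×14.007 = 136.22 g/mol.

136.22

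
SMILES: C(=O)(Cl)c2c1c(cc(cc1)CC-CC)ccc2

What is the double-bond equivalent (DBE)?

Molecular formula from the SMILES: C15H15ClO.
DoU = (2C + 2 + N − H − X)/2 = (2·15 + 2 + 0 − 15 − 1)/2 = 16/2 = 8.
(Structurally: 2 ring(s) + 6 π bond(s) = 8.)

8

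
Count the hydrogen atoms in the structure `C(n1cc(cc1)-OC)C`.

11

Hydrogens are implicit in SMILES; fill each atom to its normal valence:
  3 × C (aromatic): 1 H each → 3
  2 × C: 3 H each → 6
  1 × C: 2 H
  1 × C (aromatic): no H
  1 × N (aromatic): no H
  1 × O: no H
  Total hydrogens = 11.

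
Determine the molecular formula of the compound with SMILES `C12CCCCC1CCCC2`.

Heavy atoms from the SMILES: 10 C.
Implicit hydrogens by atom environment:
  8 × C: 2 H each → 16
  2 × C: 1 H each → 2
  Total hydrogens = 18.
Molecular formula: C10H18

C10H18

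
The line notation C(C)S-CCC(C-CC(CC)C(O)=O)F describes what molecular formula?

C11H21FO2S

Heavy atoms from the SMILES: 11 C, 1 F, 2 O, 1 S.
Implicit hydrogens by atom environment:
  6 × C: 2 H each → 12
  2 × C: 3 H each → 6
  2 × C: 1 H each → 2
  1 × C: no H
  1 × F: no H
  1 × O: 1 H
  1 × O: no H
  1 × S: no H
  Total hydrogens = 21.
Molecular formula: C11H21FO2S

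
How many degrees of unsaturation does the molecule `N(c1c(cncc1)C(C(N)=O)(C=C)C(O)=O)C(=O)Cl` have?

8

Molecular formula from the SMILES: C11H10ClN3O4.
DoU = (2C + 2 + N − H − X)/2 = (2·11 + 2 + 3 − 10 − 1)/2 = 16/2 = 8.
(Structurally: 1 ring(s) + 7 π bond(s) = 8.)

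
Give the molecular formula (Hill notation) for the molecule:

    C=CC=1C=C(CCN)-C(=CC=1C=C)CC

Heavy atoms from the SMILES: 14 C, 1 N.
Implicit hydrogens by atom environment:
  5 × C: 2 H each → 10
  4 × C (aromatic): no H
  2 × C (aromatic): 1 H each → 2
  2 × C: 1 H each → 2
  1 × C: 3 H
  1 × N: 2 H
  Total hydrogens = 19.
Molecular formula: C14H19N

C14H19N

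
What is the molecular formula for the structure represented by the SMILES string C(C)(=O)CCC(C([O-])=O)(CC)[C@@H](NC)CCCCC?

Heavy atoms from the SMILES: 15 C, 1 N, 3 O.
Implicit hydrogens by atom environment:
  7 × C: 2 H each → 14
  4 × C: 3 H each → 12
  3 × C: no H
  2 × O: no H
  1 × C: 1 H
  1 × N: 1 H
  1 × O (charge -1): no H
  Total hydrogens = 28.
Net charge -1.
Molecular formula: C15H28NO3-

C15H28NO3-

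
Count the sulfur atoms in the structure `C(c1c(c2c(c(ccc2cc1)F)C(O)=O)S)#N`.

The symbol for sulfur appears 1 time in the SMILES.

1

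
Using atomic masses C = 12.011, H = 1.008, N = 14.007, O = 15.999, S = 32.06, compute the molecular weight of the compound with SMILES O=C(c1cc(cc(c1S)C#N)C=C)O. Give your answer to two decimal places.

205.23

Molecular formula: C10H7NO2S.
M = 10×12.011 + 7×1.008 + 1×14.007 + 2×15.999 + 1×32.06 = 205.23 g/mol.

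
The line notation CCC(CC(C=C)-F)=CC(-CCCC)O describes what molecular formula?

Heavy atoms from the SMILES: 13 C, 1 F, 1 O.
Implicit hydrogens by atom environment:
  6 × C: 2 H each → 12
  4 × C: 1 H each → 4
  2 × C: 3 H each → 6
  1 × C: no H
  1 × F: no H
  1 × O: 1 H
  Total hydrogens = 23.
Molecular formula: C13H23FO

C13H23FO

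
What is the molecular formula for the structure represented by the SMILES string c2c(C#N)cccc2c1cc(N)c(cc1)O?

C13H10N2O

Heavy atoms from the SMILES: 13 C, 2 N, 1 O.
Implicit hydrogens by atom environment:
  7 × C (aromatic): 1 H each → 7
  5 × C (aromatic): no H
  1 × C: no H
  1 × N: 2 H
  1 × N: no H
  1 × O: 1 H
  Total hydrogens = 10.
Molecular formula: C13H10N2O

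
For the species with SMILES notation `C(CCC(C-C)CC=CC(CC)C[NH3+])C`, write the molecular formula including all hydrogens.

C14H30N+

Heavy atoms from the SMILES: 14 C, 1 N.
Implicit hydrogens by atom environment:
  7 × C: 2 H each → 14
  4 × C: 1 H each → 4
  3 × C: 3 H each → 9
  1 × N (charge +1): 3 H
  Total hydrogens = 30.
Net charge +1.
Molecular formula: C14H30N+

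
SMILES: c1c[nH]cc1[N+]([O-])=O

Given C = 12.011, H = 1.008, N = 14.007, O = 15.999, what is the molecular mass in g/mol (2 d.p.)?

112.09

Molecular formula: C4H4N2O2.
M = 4×12.011 + 4×1.008 + 2×14.007 + 2×15.999 = 112.09 g/mol.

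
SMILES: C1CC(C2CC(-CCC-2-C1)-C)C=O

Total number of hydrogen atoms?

20

Hydrogens are implicit in SMILES; fill each atom to its normal valence:
  6 × C: 2 H each → 12
  5 × C: 1 H each → 5
  1 × C: 3 H
  1 × O: no H
  Total hydrogens = 20.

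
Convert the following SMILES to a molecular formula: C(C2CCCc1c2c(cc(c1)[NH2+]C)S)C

C13H20NS+

Heavy atoms from the SMILES: 13 C, 1 N, 1 S.
Implicit hydrogens by atom environment:
  4 × C: 2 H each → 8
  4 × C (aromatic): no H
  2 × C: 3 H each → 6
  2 × C (aromatic): 1 H each → 2
  1 × C: 1 H
  1 × N (charge +1): 2 H
  1 × S: 1 H
  Total hydrogens = 20.
Net charge +1.
Molecular formula: C13H20NS+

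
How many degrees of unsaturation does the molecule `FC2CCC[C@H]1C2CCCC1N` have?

2

Molecular formula from the SMILES: C10H18FN.
DoU = (2C + 2 + N − H − X)/2 = (2·10 + 2 + 1 − 18 − 1)/2 = 4/2 = 2.
(Structurally: 2 ring(s) + 0 π bond(s) = 2.)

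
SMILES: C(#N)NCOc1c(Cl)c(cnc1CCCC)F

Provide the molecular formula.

C11H13ClFN3O

Heavy atoms from the SMILES: 11 C, 1 Cl, 1 F, 3 N, 1 O.
Implicit hydrogens by atom environment:
  4 × C: 2 H each → 8
  4 × C (aromatic): no H
  1 × C: 3 H
  1 × C (aromatic): 1 H
  1 × C: no H
  1 × Cl: no H
  1 × F: no H
  1 × N: 1 H
  1 × N (aromatic): no H
  1 × N: no H
  1 × O: no H
  Total hydrogens = 13.
Molecular formula: C11H13ClFN3O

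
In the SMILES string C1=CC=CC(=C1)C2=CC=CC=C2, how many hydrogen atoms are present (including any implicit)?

Hydrogens are implicit in SMILES; fill each atom to its normal valence:
  10 × C (aromatic): 1 H each → 10
  2 × C (aromatic): no H
  Total hydrogens = 10.

10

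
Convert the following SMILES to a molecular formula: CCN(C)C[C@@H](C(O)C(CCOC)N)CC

C12H28N2O2

Heavy atoms from the SMILES: 12 C, 2 N, 2 O.
Implicit hydrogens by atom environment:
  5 × C: 2 H each → 10
  4 × C: 3 H each → 12
  3 × C: 1 H each → 3
  1 × N: 2 H
  1 × N: no H
  1 × O: 1 H
  1 × O: no H
  Total hydrogens = 28.
Molecular formula: C12H28N2O2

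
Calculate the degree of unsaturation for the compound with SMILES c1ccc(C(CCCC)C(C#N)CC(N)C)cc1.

Molecular formula from the SMILES: C16H24N2.
DoU = (2C + 2 + N − H − X)/2 = (2·16 + 2 + 2 − 24 − 0)/2 = 12/2 = 6.
(Structurally: 1 ring(s) + 5 π bond(s) = 6.)

6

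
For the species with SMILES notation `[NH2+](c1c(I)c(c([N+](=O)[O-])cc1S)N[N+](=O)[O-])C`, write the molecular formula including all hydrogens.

Heavy atoms from the SMILES: 7 C, 1 I, 4 N, 4 O, 1 S.
Implicit hydrogens by atom environment:
  5 × C (aromatic): no H
  2 × N (charge +1): no H
  2 × O: no H
  2 × O (charge -1): no H
  1 × C: 3 H
  1 × C (aromatic): 1 H
  1 × I: no H
  1 × N (charge +1): 2 H
  1 × N: 1 H
  1 × S: 1 H
  Total hydrogens = 8.
Net charge +1.
Molecular formula: C7H8IN4O4S+

C7H8IN4O4S+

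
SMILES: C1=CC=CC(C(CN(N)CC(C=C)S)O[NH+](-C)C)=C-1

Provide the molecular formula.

C14H24N3OS+

Heavy atoms from the SMILES: 14 C, 3 N, 1 O, 1 S.
Implicit hydrogens by atom environment:
  5 × C (aromatic): 1 H each → 5
  3 × C: 2 H each → 6
  3 × C: 1 H each → 3
  2 × C: 3 H each → 6
  1 × C (aromatic): no H
  1 × N: 2 H
  1 × N (charge +1): 1 H
  1 × N: no H
  1 × O: no H
  1 × S: 1 H
  Total hydrogens = 24.
Net charge +1.
Molecular formula: C14H24N3OS+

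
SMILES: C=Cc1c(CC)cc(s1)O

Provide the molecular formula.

C8H10OS

Heavy atoms from the SMILES: 8 C, 1 O, 1 S.
Implicit hydrogens by atom environment:
  3 × C (aromatic): no H
  2 × C: 2 H each → 4
  1 × C: 3 H
  1 × C (aromatic): 1 H
  1 × C: 1 H
  1 × O: 1 H
  1 × S (aromatic): no H
  Total hydrogens = 10.
Molecular formula: C8H10OS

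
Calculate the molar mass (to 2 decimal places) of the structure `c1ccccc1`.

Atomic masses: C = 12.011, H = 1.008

78.11

Molecular formula: C6H6.
M = 6×12.011 + 6×1.008 = 78.11 g/mol.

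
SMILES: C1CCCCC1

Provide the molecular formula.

C6H12

Heavy atoms from the SMILES: 6 C.
Implicit hydrogens by atom environment:
  6 × C: 2 H each → 12
  Total hydrogens = 12.
Molecular formula: C6H12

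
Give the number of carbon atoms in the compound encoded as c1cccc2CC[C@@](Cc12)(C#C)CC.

14

The symbol for carbon appears 14 times in the SMILES. Lowercase c denotes aromatic carbon and counts toward C.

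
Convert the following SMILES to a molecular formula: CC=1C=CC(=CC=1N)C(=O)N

Heavy atoms from the SMILES: 8 C, 2 N, 1 O.
Implicit hydrogens by atom environment:
  3 × C (aromatic): 1 H each → 3
  3 × C (aromatic): no H
  2 × N: 2 H each → 4
  1 × C: 3 H
  1 × C: no H
  1 × O: no H
  Total hydrogens = 10.
Molecular formula: C8H10N2O

C8H10N2O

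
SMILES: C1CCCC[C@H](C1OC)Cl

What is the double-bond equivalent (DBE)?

1

Molecular formula from the SMILES: C8H15ClO.
DoU = (2C + 2 + N − H − X)/2 = (2·8 + 2 + 0 − 15 − 1)/2 = 2/2 = 1.
(Structurally: 1 ring(s) + 0 π bond(s) = 1.)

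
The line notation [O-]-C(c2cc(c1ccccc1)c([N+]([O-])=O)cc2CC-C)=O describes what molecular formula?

Heavy atoms from the SMILES: 16 C, 1 N, 4 O.
Implicit hydrogens by atom environment:
  7 × C (aromatic): 1 H each → 7
  5 × C (aromatic): no H
  2 × C: 2 H each → 4
  2 × O: no H
  2 × O (charge -1): no H
  1 × C: 3 H
  1 × C: no H
  1 × N (charge +1): no H
  Total hydrogens = 14.
Net charge -1.
Molecular formula: C16H14NO4-

C16H14NO4-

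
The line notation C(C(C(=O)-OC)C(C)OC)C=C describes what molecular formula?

Heavy atoms from the SMILES: 9 C, 3 O.
Implicit hydrogens by atom environment:
  3 × C: 3 H each → 9
  3 × C: 1 H each → 3
  3 × O: no H
  2 × C: 2 H each → 4
  1 × C: no H
  Total hydrogens = 16.
Molecular formula: C9H16O3

C9H16O3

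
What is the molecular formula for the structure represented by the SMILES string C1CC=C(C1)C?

Heavy atoms from the SMILES: 6 C.
Implicit hydrogens by atom environment:
  3 × C: 2 H each → 6
  1 × C: 3 H
  1 × C: 1 H
  1 × C: no H
  Total hydrogens = 10.
Molecular formula: C6H10

C6H10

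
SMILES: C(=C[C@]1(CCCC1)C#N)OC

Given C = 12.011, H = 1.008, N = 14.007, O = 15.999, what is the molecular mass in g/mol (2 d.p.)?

Molecular formula: C9H13NO.
M = 9×12.011 + 13×1.008 + 1×14.007 + 1×15.999 = 151.21 g/mol.

151.21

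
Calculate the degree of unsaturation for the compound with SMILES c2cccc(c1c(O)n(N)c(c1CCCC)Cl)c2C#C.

9

Molecular formula from the SMILES: C16H17ClN2O.
DoU = (2C + 2 + N − H − X)/2 = (2·16 + 2 + 2 − 17 − 1)/2 = 18/2 = 9.
(Structurally: 2 ring(s) + 7 π bond(s) = 9.)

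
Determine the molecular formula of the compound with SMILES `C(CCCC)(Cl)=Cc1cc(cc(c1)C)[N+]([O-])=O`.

C13H16ClNO2

Heavy atoms from the SMILES: 13 C, 1 Cl, 1 N, 2 O.
Implicit hydrogens by atom environment:
  3 × C: 2 H each → 6
  3 × C (aromatic): 1 H each → 3
  3 × C (aromatic): no H
  2 × C: 3 H each → 6
  1 × C: 1 H
  1 × C: no H
  1 × Cl: no H
  1 × N (charge +1): no H
  1 × O: no H
  1 × O (charge -1): no H
  Total hydrogens = 16.
Molecular formula: C13H16ClNO2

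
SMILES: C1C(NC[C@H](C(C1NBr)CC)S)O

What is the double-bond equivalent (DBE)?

1

Molecular formula from the SMILES: C8H17BrN2OS.
DoU = (2C + 2 + N − H − X)/2 = (2·8 + 2 + 2 − 17 − 1)/2 = 2/2 = 1.
(Structurally: 1 ring(s) + 0 π bond(s) = 1.)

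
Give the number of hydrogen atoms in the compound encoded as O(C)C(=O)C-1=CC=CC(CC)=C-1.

12

Hydrogens are implicit in SMILES; fill each atom to its normal valence:
  4 × C (aromatic): 1 H each → 4
  2 × C: 3 H each → 6
  2 × C (aromatic): no H
  2 × O: no H
  1 × C: 2 H
  1 × C: no H
  Total hydrogens = 12.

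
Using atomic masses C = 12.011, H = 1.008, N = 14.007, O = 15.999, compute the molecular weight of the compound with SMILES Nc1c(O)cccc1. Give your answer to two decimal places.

Molecular formula: C6H7NO.
M = 6×12.011 + 7×1.008 + 1×14.007 + 1×15.999 = 109.13 g/mol.

109.13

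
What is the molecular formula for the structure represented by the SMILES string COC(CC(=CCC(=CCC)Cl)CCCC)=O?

C14H23ClO2

Heavy atoms from the SMILES: 14 C, 1 Cl, 2 O.
Implicit hydrogens by atom environment:
  6 × C: 2 H each → 12
  3 × C: 3 H each → 9
  3 × C: no H
  2 × C: 1 H each → 2
  2 × O: no H
  1 × Cl: no H
  Total hydrogens = 23.
Molecular formula: C14H23ClO2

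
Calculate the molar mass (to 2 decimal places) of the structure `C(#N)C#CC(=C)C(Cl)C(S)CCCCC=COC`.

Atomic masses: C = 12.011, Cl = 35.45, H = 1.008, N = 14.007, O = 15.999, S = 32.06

283.81

Molecular formula: C14H18ClNOS.
M = 14×12.011 + 1×35.45 + 18×1.008 + 1×14.007 + 1×15.999 + 1×32.06 = 283.81 g/mol.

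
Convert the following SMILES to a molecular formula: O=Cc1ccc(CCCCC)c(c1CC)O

C14H20O2

Heavy atoms from the SMILES: 14 C, 2 O.
Implicit hydrogens by atom environment:
  5 × C: 2 H each → 10
  4 × C (aromatic): no H
  2 × C: 3 H each → 6
  2 × C (aromatic): 1 H each → 2
  1 × C: 1 H
  1 × O: 1 H
  1 × O: no H
  Total hydrogens = 20.
Molecular formula: C14H20O2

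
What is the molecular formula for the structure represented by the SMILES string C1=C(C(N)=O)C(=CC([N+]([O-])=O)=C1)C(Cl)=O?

C8H5ClN2O4

Heavy atoms from the SMILES: 8 C, 1 Cl, 2 N, 4 O.
Implicit hydrogens by atom environment:
  3 × C (aromatic): 1 H each → 3
  3 × C (aromatic): no H
  3 × O: no H
  2 × C: no H
  1 × Cl: no H
  1 × N: 2 H
  1 × N (charge +1): no H
  1 × O (charge -1): no H
  Total hydrogens = 5.
Molecular formula: C8H5ClN2O4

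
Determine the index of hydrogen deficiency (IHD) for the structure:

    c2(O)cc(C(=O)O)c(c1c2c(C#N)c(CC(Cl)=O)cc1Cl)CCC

11

Molecular formula from the SMILES: C17H13Cl2NO4.
DoU = (2C + 2 + N − H − X)/2 = (2·17 + 2 + 1 − 13 − 2)/2 = 22/2 = 11.
(Structurally: 2 ring(s) + 9 π bond(s) = 11.)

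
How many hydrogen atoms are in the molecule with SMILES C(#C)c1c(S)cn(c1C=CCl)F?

5

Hydrogens are implicit in SMILES; fill each atom to its normal valence:
  3 × C: 1 H each → 3
  3 × C (aromatic): no H
  1 × C (aromatic): 1 H
  1 × C: no H
  1 × Cl: no H
  1 × F: no H
  1 × N (aromatic): no H
  1 × S: 1 H
  Total hydrogens = 5.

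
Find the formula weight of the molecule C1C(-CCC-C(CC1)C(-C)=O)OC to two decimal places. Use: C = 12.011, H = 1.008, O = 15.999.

Molecular formula: C11H20O2.
M = 11×12.011 + 20×1.008 + 2×15.999 = 184.28 g/mol.

184.28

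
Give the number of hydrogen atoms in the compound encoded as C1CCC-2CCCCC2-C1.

Hydrogens are implicit in SMILES; fill each atom to its normal valence:
  8 × C: 2 H each → 16
  2 × C: 1 H each → 2
  Total hydrogens = 18.

18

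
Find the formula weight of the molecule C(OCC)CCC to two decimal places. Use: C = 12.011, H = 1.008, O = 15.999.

Molecular formula: C6H14O.
M = 6×12.011 + 14×1.008 + 1×15.999 = 102.18 g/mol.

102.18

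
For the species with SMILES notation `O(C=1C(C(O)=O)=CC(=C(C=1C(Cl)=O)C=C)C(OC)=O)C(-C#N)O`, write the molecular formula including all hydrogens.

Heavy atoms from the SMILES: 14 C, 1 Cl, 1 N, 7 O.
Implicit hydrogens by atom environment:
  5 × C (aromatic): no H
  5 × O: no H
  4 × C: no H
  2 × C: 1 H each → 2
  2 × O: 1 H each → 2
  1 × C: 3 H
  1 × C: 2 H
  1 × C (aromatic): 1 H
  1 × Cl: no H
  1 × N: no H
  Total hydrogens = 10.
Molecular formula: C14H10ClNO7

C14H10ClNO7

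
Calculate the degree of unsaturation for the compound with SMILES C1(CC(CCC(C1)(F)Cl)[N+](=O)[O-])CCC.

2

Molecular formula from the SMILES: C10H17ClFNO2.
DoU = (2C + 2 + N − H − X)/2 = (2·10 + 2 + 1 − 17 − 2)/2 = 4/2 = 2.
(Structurally: 1 ring(s) + 1 π bond(s) = 2.)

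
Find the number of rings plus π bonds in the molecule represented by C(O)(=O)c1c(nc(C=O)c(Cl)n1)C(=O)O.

7

Molecular formula from the SMILES: C7H3ClN2O5.
DoU = (2C + 2 + N − H − X)/2 = (2·7 + 2 + 2 − 3 − 1)/2 = 14/2 = 7.
(Structurally: 1 ring(s) + 6 π bond(s) = 7.)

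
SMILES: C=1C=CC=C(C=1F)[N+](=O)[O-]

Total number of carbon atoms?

The symbol for carbon appears 6 times in the SMILES.

6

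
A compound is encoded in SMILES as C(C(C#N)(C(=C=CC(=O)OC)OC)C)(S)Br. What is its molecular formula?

Heavy atoms from the SMILES: 1 Br, 10 C, 1 N, 3 O, 1 S.
Implicit hydrogens by atom environment:
  5 × C: no H
  3 × C: 3 H each → 9
  3 × O: no H
  2 × C: 1 H each → 2
  1 × Br: no H
  1 × N: no H
  1 × S: 1 H
  Total hydrogens = 12.
Molecular formula: C10H12BrNO3S

C10H12BrNO3S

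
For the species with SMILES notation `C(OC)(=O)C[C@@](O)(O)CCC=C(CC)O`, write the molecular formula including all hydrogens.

C10H18O5

Heavy atoms from the SMILES: 10 C, 5 O.
Implicit hydrogens by atom environment:
  4 × C: 2 H each → 8
  3 × C: no H
  3 × O: 1 H each → 3
  2 × C: 3 H each → 6
  2 × O: no H
  1 × C: 1 H
  Total hydrogens = 18.
Molecular formula: C10H18O5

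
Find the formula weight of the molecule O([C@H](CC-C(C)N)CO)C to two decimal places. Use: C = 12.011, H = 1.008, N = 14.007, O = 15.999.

147.22

Molecular formula: C7H17NO2.
M = 7×12.011 + 17×1.008 + 1×14.007 + 2×15.999 = 147.22 g/mol.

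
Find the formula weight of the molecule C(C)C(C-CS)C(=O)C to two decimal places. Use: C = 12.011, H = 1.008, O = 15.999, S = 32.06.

Molecular formula: C7H14OS.
M = 7×12.011 + 14×1.008 + 1×15.999 + 1×32.06 = 146.25 g/mol.

146.25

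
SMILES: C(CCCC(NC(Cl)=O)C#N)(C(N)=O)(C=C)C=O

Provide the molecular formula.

Heavy atoms from the SMILES: 11 C, 1 Cl, 3 N, 3 O.
Implicit hydrogens by atom environment:
  4 × C: 2 H each → 8
  4 × C: no H
  3 × C: 1 H each → 3
  3 × O: no H
  1 × Cl: no H
  1 × N: 2 H
  1 × N: 1 H
  1 × N: no H
  Total hydrogens = 14.
Molecular formula: C11H14ClN3O3

C11H14ClN3O3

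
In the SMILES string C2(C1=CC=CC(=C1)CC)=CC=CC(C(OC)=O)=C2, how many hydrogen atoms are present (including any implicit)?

16

Hydrogens are implicit in SMILES; fill each atom to its normal valence:
  8 × C (aromatic): 1 H each → 8
  4 × C (aromatic): no H
  2 × C: 3 H each → 6
  2 × O: no H
  1 × C: 2 H
  1 × C: no H
  Total hydrogens = 16.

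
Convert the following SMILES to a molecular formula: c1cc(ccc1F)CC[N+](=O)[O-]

Heavy atoms from the SMILES: 8 C, 1 F, 1 N, 2 O.
Implicit hydrogens by atom environment:
  4 × C (aromatic): 1 H each → 4
  2 × C: 2 H each → 4
  2 × C (aromatic): no H
  1 × F: no H
  1 × N (charge +1): no H
  1 × O: no H
  1 × O (charge -1): no H
  Total hydrogens = 8.
Molecular formula: C8H8FNO2

C8H8FNO2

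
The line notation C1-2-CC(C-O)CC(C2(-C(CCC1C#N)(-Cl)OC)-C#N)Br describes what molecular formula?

Heavy atoms from the SMILES: 1 Br, 14 C, 1 Cl, 2 N, 2 O.
Implicit hydrogens by atom environment:
  5 × C: 2 H each → 10
  4 × C: 1 H each → 4
  4 × C: no H
  2 × N: no H
  1 × Br: no H
  1 × C: 3 H
  1 × Cl: no H
  1 × O: 1 H
  1 × O: no H
  Total hydrogens = 18.
Molecular formula: C14H18BrClN2O2

C14H18BrClN2O2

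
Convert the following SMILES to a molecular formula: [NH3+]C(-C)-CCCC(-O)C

Heavy atoms from the SMILES: 7 C, 1 N, 1 O.
Implicit hydrogens by atom environment:
  3 × C: 2 H each → 6
  2 × C: 3 H each → 6
  2 × C: 1 H each → 2
  1 × N (charge +1): 3 H
  1 × O: 1 H
  Total hydrogens = 18.
Net charge +1.
Molecular formula: C7H18NO+

C7H18NO+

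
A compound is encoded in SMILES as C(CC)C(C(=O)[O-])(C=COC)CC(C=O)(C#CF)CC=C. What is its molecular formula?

Heavy atoms from the SMILES: 16 C, 1 F, 4 O.
Implicit hydrogens by atom environment:
  5 × C: 2 H each → 10
  5 × C: no H
  4 × C: 1 H each → 4
  3 × O: no H
  2 × C: 3 H each → 6
  1 × F: no H
  1 × O (charge -1): no H
  Total hydrogens = 20.
Net charge -1.
Molecular formula: C16H20FO4-

C16H20FO4-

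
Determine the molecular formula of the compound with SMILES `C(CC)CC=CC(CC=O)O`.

C9H16O2

Heavy atoms from the SMILES: 9 C, 2 O.
Implicit hydrogens by atom environment:
  4 × C: 2 H each → 8
  4 × C: 1 H each → 4
  1 × C: 3 H
  1 × O: 1 H
  1 × O: no H
  Total hydrogens = 16.
Molecular formula: C9H16O2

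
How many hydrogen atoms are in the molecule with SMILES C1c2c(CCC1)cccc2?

12

Hydrogens are implicit in SMILES; fill each atom to its normal valence:
  4 × C: 2 H each → 8
  4 × C (aromatic): 1 H each → 4
  2 × C (aromatic): no H
  Total hydrogens = 12.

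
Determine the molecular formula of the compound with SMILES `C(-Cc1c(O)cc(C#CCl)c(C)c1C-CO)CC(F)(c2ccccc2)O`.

Heavy atoms from the SMILES: 21 C, 1 Cl, 1 F, 3 O.
Implicit hydrogens by atom environment:
  6 × C (aromatic): 1 H each → 6
  6 × C (aromatic): no H
  5 × C: 2 H each → 10
  3 × C: no H
  3 × O: 1 H each → 3
  1 × C: 3 H
  1 × Cl: no H
  1 × F: no H
  Total hydrogens = 22.
Molecular formula: C21H22ClFO3

C21H22ClFO3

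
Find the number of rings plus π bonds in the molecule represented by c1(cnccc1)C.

4

Molecular formula from the SMILES: C6H7N.
DoU = (2C + 2 + N − H − X)/2 = (2·6 + 2 + 1 − 7 − 0)/2 = 8/2 = 4.
(Structurally: 1 ring(s) + 3 π bond(s) = 4.)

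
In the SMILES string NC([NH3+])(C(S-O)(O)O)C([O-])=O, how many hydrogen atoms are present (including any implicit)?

8

Hydrogens are implicit in SMILES; fill each atom to its normal valence:
  3 × C: no H
  3 × O: 1 H each → 3
  1 × N (charge +1): 3 H
  1 × N: 2 H
  1 × O: no H
  1 × O (charge -1): no H
  1 × S: no H
  Total hydrogens = 8.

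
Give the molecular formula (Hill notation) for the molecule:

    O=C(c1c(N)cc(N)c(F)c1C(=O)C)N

Heavy atoms from the SMILES: 9 C, 1 F, 3 N, 2 O.
Implicit hydrogens by atom environment:
  5 × C (aromatic): no H
  3 × N: 2 H each → 6
  2 × C: no H
  2 × O: no H
  1 × C: 3 H
  1 × C (aromatic): 1 H
  1 × F: no H
  Total hydrogens = 10.
Molecular formula: C9H10FN3O2

C9H10FN3O2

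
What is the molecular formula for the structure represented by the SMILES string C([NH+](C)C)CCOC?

Heavy atoms from the SMILES: 6 C, 1 N, 1 O.
Implicit hydrogens by atom environment:
  3 × C: 3 H each → 9
  3 × C: 2 H each → 6
  1 × N (charge +1): 1 H
  1 × O: no H
  Total hydrogens = 16.
Net charge +1.
Molecular formula: C6H16NO+

C6H16NO+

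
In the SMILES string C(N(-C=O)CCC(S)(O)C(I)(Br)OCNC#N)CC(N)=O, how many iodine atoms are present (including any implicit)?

The symbol for iodine appears 1 time in the SMILES.

1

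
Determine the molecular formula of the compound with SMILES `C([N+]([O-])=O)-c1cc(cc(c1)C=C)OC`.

C10H11NO3

Heavy atoms from the SMILES: 10 C, 1 N, 3 O.
Implicit hydrogens by atom environment:
  3 × C (aromatic): 1 H each → 3
  3 × C (aromatic): no H
  2 × C: 2 H each → 4
  2 × O: no H
  1 × C: 3 H
  1 × C: 1 H
  1 × N (charge +1): no H
  1 × O (charge -1): no H
  Total hydrogens = 11.
Molecular formula: C10H11NO3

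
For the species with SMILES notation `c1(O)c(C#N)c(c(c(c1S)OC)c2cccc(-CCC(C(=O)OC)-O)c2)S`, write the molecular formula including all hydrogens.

C19H19NO5S2

Heavy atoms from the SMILES: 19 C, 1 N, 5 O, 2 S.
Implicit hydrogens by atom environment:
  8 × C (aromatic): no H
  4 × C (aromatic): 1 H each → 4
  3 × O: no H
  2 × C: 3 H each → 6
  2 × C: 2 H each → 4
  2 × C: no H
  2 × O: 1 H each → 2
  2 × S: 1 H each → 2
  1 × C: 1 H
  1 × N: no H
  Total hydrogens = 19.
Molecular formula: C19H19NO5S2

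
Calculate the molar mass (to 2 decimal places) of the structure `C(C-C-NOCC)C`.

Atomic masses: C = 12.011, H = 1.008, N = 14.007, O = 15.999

Molecular formula: C6H15NO.
M = 6×12.011 + 15×1.008 + 1×14.007 + 1×15.999 = 117.19 g/mol.

117.19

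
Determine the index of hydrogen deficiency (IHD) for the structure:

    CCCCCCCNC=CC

1

Molecular formula from the SMILES: C10H21N.
DoU = (2C + 2 + N − H − X)/2 = (2·10 + 2 + 1 − 21 − 0)/2 = 2/2 = 1.
(Structurally: 0 ring(s) + 1 π bond(s) = 1.)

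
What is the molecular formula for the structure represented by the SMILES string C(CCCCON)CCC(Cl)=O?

Heavy atoms from the SMILES: 8 C, 1 Cl, 1 N, 2 O.
Implicit hydrogens by atom environment:
  7 × C: 2 H each → 14
  2 × O: no H
  1 × C: no H
  1 × Cl: no H
  1 × N: 2 H
  Total hydrogens = 16.
Molecular formula: C8H16ClNO2

C8H16ClNO2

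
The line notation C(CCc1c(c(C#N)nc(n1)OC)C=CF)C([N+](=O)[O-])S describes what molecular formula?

C12H13FN4O3S

Heavy atoms from the SMILES: 12 C, 1 F, 4 N, 3 O, 1 S.
Implicit hydrogens by atom environment:
  4 × C (aromatic): no H
  3 × C: 2 H each → 6
  3 × C: 1 H each → 3
  2 × N (aromatic): no H
  2 × O: no H
  1 × C: 3 H
  1 × C: no H
  1 × F: no H
  1 × N (charge +1): no H
  1 × N: no H
  1 × O (charge -1): no H
  1 × S: 1 H
  Total hydrogens = 13.
Molecular formula: C12H13FN4O3S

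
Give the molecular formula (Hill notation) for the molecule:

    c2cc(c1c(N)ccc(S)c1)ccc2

Heavy atoms from the SMILES: 12 C, 1 N, 1 S.
Implicit hydrogens by atom environment:
  8 × C (aromatic): 1 H each → 8
  4 × C (aromatic): no H
  1 × N: 2 H
  1 × S: 1 H
  Total hydrogens = 11.
Molecular formula: C12H11NS

C12H11NS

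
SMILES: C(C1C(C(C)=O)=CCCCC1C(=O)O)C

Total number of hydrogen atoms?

Hydrogens are implicit in SMILES; fill each atom to its normal valence:
  4 × C: 2 H each → 8
  3 × C: 1 H each → 3
  3 × C: no H
  2 × C: 3 H each → 6
  2 × O: no H
  1 × O: 1 H
  Total hydrogens = 18.

18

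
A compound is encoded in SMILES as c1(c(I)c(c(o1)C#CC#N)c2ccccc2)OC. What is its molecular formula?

C14H8INO2

Heavy atoms from the SMILES: 14 C, 1 I, 1 N, 2 O.
Implicit hydrogens by atom environment:
  5 × C (aromatic): 1 H each → 5
  5 × C (aromatic): no H
  3 × C: no H
  1 × C: 3 H
  1 × I: no H
  1 × N: no H
  1 × O (aromatic): no H
  1 × O: no H
  Total hydrogens = 8.
Molecular formula: C14H8INO2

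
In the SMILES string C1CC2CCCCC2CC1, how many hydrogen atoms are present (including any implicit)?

18

Hydrogens are implicit in SMILES; fill each atom to its normal valence:
  8 × C: 2 H each → 16
  2 × C: 1 H each → 2
  Total hydrogens = 18.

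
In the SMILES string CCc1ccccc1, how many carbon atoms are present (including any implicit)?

The symbol for carbon appears 8 times in the SMILES. Lowercase c denotes aromatic carbon and counts toward C.

8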